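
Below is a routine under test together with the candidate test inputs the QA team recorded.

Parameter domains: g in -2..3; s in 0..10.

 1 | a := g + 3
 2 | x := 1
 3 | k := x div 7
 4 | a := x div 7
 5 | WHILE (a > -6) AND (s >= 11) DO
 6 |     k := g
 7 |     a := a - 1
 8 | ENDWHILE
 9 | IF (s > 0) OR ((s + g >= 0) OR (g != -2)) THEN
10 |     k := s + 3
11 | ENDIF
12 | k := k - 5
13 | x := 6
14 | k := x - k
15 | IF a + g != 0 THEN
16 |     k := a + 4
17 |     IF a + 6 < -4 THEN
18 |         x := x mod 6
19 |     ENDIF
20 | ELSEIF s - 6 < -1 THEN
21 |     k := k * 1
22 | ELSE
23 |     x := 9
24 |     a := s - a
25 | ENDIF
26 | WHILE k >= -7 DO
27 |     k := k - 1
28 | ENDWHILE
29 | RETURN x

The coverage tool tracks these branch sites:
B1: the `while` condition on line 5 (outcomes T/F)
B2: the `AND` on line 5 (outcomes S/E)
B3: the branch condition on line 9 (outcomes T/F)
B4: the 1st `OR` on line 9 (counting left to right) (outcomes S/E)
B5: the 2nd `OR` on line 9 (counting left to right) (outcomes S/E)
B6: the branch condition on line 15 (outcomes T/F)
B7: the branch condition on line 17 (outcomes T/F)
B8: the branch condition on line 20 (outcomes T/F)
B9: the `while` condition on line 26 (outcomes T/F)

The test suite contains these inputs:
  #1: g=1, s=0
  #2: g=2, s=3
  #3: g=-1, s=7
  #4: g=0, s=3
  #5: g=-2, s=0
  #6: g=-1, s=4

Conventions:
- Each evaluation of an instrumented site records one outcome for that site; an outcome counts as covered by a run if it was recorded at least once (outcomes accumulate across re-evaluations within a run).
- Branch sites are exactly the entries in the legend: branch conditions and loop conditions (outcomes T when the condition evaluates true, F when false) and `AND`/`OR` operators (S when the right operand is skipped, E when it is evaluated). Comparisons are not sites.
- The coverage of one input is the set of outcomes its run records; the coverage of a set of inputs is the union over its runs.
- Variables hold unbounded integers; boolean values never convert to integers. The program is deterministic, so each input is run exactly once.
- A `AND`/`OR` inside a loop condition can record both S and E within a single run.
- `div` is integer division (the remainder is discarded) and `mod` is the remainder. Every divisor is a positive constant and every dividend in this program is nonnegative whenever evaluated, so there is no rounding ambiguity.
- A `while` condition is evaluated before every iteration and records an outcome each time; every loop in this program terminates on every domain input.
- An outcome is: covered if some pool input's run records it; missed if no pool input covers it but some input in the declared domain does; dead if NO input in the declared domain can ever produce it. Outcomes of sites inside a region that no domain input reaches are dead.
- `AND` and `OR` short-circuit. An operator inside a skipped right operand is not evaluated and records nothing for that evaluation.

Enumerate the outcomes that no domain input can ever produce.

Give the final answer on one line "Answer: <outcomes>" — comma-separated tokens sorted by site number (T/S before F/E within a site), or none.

sweeping the full domain (66 inputs) for each outcome:
  B1=T: no domain input ever produces it -> dead
  B2=S: no domain input ever produces it -> dead
  B7=T: no domain input ever produces it -> dead
  reachable outcomes have witnesses, e.g. B1=F (e.g. g=-2, s=0), B2=E (e.g. g=-2, s=0), B3=T (e.g. g=-2, s=1), B3=F (e.g. g=-2, s=0)

Answer: B1=T, B2=S, B7=T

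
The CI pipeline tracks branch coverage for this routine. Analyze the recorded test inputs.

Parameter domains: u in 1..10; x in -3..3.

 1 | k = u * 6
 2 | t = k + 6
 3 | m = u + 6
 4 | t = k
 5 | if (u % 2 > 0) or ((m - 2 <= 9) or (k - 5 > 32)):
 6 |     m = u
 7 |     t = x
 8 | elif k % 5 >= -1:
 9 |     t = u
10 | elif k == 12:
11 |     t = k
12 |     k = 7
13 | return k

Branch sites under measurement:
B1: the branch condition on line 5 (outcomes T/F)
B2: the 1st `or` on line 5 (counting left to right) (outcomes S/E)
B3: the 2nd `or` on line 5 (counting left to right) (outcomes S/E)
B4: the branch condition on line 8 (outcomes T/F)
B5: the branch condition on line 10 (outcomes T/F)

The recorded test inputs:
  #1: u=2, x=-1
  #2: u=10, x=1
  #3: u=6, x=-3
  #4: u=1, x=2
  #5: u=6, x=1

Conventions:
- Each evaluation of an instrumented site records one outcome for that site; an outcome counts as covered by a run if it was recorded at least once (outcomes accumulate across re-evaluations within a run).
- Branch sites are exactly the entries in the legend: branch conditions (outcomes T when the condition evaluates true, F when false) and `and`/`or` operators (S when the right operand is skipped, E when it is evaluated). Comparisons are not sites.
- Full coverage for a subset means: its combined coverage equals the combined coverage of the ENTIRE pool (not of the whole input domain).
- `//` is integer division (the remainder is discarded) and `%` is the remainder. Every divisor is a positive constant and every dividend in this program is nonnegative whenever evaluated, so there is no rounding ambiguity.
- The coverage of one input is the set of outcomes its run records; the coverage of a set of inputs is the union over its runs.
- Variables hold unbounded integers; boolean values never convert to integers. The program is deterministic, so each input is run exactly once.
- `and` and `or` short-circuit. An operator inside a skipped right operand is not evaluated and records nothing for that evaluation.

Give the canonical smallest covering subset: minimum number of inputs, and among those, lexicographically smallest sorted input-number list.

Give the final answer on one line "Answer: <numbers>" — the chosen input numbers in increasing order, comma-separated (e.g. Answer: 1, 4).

#1 (u=2, x=-1) -> B2->E, B3->S, B1->T; covered: B1=T, B2=E, B3=S
#2 (u=10, x=1) -> B2->E, B3->E, B1->T; covered: B1=T, B2=E, B3=E
#3 (u=6, x=-3) -> B2->E, B3->E, B1->F, B4->T; covered: B1=F, B2=E, B3=E, B4=T
#4 (u=1, x=2) -> B2->S, B1->T; covered: B1=T, B2=S
#5 (u=6, x=1) -> B2->E, B3->E, B1->F, B4->T; covered: B1=F, B2=E, B3=E, B4=T
union over all inputs: B1=T, B1=F, B2=S, B2=E, B3=S, B3=E, B4=T (7 outcomes)
every size-1 subset falls short of the 7 outcomes (best: 4/7)
every size-2 subset falls short of the 7 outcomes (best: 6/7)
at size 3, {1, 3, 4} reaches all 7 outcomes; every lexicographically earlier size-3 subset fails

Answer: 1, 3, 4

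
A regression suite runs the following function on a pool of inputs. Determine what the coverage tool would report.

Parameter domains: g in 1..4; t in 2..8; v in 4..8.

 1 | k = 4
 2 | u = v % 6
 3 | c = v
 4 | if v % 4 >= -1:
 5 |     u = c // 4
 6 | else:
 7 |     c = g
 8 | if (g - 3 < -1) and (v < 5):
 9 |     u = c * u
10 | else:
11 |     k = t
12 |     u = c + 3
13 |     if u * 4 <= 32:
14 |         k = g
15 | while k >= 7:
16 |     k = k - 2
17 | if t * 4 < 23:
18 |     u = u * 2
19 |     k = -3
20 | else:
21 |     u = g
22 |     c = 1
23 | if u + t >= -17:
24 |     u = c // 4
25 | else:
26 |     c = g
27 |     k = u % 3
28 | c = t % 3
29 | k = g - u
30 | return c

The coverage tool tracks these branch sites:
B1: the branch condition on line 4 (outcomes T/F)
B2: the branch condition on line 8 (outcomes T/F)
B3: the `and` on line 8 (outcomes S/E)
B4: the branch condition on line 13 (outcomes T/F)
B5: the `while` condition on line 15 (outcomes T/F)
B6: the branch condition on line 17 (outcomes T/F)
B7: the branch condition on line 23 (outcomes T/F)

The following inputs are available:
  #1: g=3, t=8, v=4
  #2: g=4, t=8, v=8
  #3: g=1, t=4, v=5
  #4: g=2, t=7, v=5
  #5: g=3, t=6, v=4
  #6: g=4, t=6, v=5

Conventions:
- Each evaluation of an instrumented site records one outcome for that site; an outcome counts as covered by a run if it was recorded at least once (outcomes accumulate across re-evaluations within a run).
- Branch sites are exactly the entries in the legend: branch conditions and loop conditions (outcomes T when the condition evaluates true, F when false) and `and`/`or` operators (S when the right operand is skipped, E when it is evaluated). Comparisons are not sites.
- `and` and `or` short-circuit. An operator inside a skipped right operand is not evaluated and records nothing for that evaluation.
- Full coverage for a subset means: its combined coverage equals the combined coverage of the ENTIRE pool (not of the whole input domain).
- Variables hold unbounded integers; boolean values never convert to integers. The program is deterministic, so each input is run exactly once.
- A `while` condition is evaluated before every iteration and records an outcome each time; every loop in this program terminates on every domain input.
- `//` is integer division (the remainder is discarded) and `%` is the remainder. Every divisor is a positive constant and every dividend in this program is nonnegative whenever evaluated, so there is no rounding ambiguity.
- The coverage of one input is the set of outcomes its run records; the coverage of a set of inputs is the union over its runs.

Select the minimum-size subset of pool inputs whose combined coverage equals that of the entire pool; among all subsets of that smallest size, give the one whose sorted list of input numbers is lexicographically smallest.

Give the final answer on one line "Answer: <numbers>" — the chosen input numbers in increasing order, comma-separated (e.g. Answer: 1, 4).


run #1 (g=3, t=8, v=4) runs B1->T, B3->S, B2->F, B4->T, B5->F, B6->F, B7->T; records B1=T, B2=F, B3=S, B4=T, B5=F, B6=F, B7=T
run #2 (g=4, t=8, v=8) runs B1->T, B3->S, B2->F, B4->F, B5->T, B5->F, B6->F, B7->T; records B1=T, B2=F, B3=S, B4=F, B5=T, B5=F, B6=F, B7=T
run #3 (g=1, t=4, v=5) runs B1->T, B3->E, B2->F, B4->T, B5->F, B6->T, B7->T; records B1=T, B2=F, B3=E, B4=T, B5=F, B6=T, B7=T
run #4 (g=2, t=7, v=5) runs B1->T, B3->S, B2->F, B4->T, B5->F, B6->F, B7->T; records B1=T, B2=F, B3=S, B4=T, B5=F, B6=F, B7=T
run #5 (g=3, t=6, v=4) runs B1->T, B3->S, B2->F, B4->T, B5->F, B6->F, B7->T; records B1=T, B2=F, B3=S, B4=T, B5=F, B6=F, B7=T
run #6 (g=4, t=6, v=5) runs B1->T, B3->S, B2->F, B4->T, B5->F, B6->F, B7->T; records B1=T, B2=F, B3=S, B4=T, B5=F, B6=F, B7=T
together the pool reaches 11 outcomes: B1=T, B2=F, B3=S, B3=E, B4=T, B4=F, B5=T, B5=F, B6=T, B6=F, B7=T
size 1 is not enough: best union over all size-1 subsets is 8/11
at size 2, {2, 3} reaches all 11 outcomes; every lexicographically earlier size-2 subset fails
Answer: 2, 3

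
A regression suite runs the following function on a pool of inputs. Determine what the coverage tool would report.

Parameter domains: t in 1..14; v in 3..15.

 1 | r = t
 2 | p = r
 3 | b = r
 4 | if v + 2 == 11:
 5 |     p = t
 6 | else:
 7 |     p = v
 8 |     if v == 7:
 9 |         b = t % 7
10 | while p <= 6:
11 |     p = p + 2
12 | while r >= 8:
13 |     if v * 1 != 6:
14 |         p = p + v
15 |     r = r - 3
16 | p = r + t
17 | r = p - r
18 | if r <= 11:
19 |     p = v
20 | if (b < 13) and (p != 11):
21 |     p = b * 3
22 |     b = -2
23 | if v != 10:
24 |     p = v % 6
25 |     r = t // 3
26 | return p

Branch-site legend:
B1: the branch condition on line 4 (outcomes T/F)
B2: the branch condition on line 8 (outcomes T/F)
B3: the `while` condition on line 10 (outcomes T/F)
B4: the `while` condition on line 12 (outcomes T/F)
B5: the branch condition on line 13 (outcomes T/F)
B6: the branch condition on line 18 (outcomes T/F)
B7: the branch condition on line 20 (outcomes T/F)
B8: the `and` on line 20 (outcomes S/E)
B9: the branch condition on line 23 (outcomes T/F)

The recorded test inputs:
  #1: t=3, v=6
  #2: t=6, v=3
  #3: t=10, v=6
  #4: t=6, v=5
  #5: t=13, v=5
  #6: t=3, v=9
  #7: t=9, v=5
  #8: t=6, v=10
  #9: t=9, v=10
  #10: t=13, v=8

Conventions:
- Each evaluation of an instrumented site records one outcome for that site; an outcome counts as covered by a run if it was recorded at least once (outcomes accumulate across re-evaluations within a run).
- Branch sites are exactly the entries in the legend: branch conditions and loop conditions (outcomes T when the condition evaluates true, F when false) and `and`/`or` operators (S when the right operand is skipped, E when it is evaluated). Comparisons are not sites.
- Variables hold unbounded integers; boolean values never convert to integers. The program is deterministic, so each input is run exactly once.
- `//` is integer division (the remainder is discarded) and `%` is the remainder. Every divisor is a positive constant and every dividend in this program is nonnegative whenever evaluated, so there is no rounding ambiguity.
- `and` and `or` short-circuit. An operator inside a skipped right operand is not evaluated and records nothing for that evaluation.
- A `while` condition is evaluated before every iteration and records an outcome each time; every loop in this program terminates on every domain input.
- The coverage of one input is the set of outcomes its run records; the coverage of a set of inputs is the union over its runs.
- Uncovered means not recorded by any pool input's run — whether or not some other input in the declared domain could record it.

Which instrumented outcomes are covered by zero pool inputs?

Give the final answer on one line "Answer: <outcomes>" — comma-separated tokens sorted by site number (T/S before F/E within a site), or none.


#1 (t=3, v=6) -> B1->F, B2->F, B3->T, B3->F, B4->F, B6->T, B8->E, B7->T, B9->T; covered: B1=F, B2=F, B3=T, B3=F, B4=F, B6=T, B7=T, B8=E, B9=T
#2 (t=6, v=3) -> B1->F, B2->F, B3->T, B3->T, B3->F, B4->F, B6->T, B8->E, B7->T, B9->T; covered: B1=F, B2=F, B3=T, B3=F, B4=F, B6=T, B7=T, B8=E, B9=T
#3 (t=10, v=6) -> B1->F, B2->F, B3->T, B3->F, B4->T, B5->F, B4->F, B6->T, B8->E, B7->T, B9->T; covered: B1=F, B2=F, B3=T, B3=F, B4=T, B4=F, B5=F, B6=T, B7=T, B8=E, B9=T
#4 (t=6, v=5) -> B1->F, B2->F, B3->T, B3->F, B4->F, B6->T, B8->E, B7->T, B9->T; covered: B1=F, B2=F, B3=T, B3=F, B4=F, B6=T, B7=T, B8=E, B9=T
#5 (t=13, v=5) -> B1->F, B2->F, B3->T, B3->F, B4->T, B5->T, B4->T, B5->T, B4->F, B6->F, B8->S, B7->F, B9->T; covered: B1=F, B2=F, B3=T, B3=F, B4=T, B4=F, B5=T, B6=F, B7=F, B8=S, B9=T
#6 (t=3, v=9) -> B1->T, B3->T, B3->T, B3->F, B4->F, B6->T, B8->E, B7->T, B9->T; covered: B1=T, B3=T, B3=F, B4=F, B6=T, B7=T, B8=E, B9=T
#7 (t=9, v=5) -> B1->F, B2->F, B3->T, B3->F, B4->T, B5->T, B4->F, B6->T, B8->E, B7->T, B9->T; covered: B1=F, B2=F, B3=T, B3=F, B4=T, B4=F, B5=T, B6=T, B7=T, B8=E, B9=T
#8 (t=6, v=10) -> B1->F, B2->F, B3->F, B4->F, B6->T, B8->E, B7->T, B9->F; covered: B1=F, B2=F, B3=F, B4=F, B6=T, B7=T, B8=E, B9=F
#9 (t=9, v=10) -> B1->F, B2->F, B3->F, B4->T, B5->T, B4->F, B6->T, B8->E, B7->T, B9->F; covered: B1=F, B2=F, B3=F, B4=T, B4=F, B5=T, B6=T, B7=T, B8=E, B9=F
#10 (t=13, v=8) -> B1->F, B2->F, B3->F, B4->T, B5->T, B4->T, B5->T, B4->F, B6->F, B8->S, B7->F, B9->T; covered: B1=F, B2=F, B3=F, B4=T, B4=F, B5=T, B6=F, B7=F, B8=S, B9=T
union over the pool: B1=T, B1=F, B2=F, B3=T, B3=F, B4=T, B4=F, B5=T, B5=F, B6=T, B6=F, B7=T, B7=F, B8=S, B8=E, B9=T, B9=F
uncovered (1 of 18): B2=T
Answer: B2=T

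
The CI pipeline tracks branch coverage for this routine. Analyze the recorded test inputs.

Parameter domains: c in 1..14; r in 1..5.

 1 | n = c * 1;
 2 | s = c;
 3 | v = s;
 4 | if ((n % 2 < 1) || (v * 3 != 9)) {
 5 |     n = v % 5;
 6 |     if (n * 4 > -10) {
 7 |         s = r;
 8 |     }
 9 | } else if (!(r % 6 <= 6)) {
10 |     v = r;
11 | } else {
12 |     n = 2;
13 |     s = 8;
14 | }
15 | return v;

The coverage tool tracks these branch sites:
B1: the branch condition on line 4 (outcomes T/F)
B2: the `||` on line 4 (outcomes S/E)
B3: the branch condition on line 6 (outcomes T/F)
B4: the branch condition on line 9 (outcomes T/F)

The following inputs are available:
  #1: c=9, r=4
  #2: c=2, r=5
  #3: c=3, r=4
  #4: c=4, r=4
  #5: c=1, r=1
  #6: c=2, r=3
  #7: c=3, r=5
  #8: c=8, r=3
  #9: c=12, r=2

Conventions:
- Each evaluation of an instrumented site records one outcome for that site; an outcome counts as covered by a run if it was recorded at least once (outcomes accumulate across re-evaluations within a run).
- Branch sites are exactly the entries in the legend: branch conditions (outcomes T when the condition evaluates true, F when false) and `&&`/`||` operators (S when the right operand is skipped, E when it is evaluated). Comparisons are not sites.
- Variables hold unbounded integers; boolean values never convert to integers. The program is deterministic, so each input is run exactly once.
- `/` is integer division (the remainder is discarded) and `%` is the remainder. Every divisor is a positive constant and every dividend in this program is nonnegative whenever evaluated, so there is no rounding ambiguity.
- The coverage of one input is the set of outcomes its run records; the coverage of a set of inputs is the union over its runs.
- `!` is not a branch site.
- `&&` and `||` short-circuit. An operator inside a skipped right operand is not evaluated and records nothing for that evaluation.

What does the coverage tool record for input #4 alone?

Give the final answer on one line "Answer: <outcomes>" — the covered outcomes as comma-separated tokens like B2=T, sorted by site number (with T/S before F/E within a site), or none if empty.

Event log for input #4 (c=4, r=4):
  B2->S, B1->T, B3->T
collecting distinct outcomes: B1=T, B2=S, B3=T

Answer: B1=T, B2=S, B3=T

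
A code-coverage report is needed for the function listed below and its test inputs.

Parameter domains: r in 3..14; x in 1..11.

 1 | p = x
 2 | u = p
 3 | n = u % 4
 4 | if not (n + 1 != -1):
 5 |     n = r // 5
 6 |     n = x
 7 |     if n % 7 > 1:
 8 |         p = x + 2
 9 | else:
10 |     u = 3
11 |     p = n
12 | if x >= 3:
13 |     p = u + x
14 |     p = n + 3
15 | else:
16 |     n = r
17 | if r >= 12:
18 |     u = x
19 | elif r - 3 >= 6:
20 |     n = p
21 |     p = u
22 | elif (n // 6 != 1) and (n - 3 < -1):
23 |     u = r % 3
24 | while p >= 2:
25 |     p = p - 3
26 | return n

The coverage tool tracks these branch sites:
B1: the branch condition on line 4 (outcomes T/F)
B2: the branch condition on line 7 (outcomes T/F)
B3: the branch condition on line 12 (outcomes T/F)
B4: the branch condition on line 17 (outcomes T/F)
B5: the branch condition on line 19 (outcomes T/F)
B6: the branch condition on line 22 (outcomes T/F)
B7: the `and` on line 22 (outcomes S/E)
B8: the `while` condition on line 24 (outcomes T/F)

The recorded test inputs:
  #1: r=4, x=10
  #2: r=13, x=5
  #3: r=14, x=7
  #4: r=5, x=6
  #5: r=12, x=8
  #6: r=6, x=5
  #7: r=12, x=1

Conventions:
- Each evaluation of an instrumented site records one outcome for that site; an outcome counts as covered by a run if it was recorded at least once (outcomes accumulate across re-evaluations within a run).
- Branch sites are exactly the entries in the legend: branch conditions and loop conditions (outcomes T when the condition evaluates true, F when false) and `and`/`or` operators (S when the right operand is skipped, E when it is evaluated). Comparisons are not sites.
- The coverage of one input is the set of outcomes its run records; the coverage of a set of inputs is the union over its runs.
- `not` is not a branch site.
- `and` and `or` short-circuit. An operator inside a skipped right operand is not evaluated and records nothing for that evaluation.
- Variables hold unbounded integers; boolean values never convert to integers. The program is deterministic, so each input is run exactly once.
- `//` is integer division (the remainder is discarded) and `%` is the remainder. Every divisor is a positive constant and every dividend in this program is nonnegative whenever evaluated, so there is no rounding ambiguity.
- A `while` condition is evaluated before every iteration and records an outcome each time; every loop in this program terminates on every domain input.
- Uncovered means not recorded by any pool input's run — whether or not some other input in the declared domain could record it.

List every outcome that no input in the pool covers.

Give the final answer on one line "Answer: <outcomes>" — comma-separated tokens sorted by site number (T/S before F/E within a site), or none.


test 1 (r=4, x=10) hits B1=F, B3=T, B4=F, B5=F, B6=F, B7=E, B8=T, B8=F
test 2 (r=13, x=5) hits B1=F, B3=T, B4=T, B8=T, B8=F
test 3 (r=14, x=7) hits B1=F, B3=T, B4=T, B8=T, B8=F
test 4 (r=5, x=6) hits B1=F, B3=T, B4=F, B5=F, B6=F, B7=E, B8=T, B8=F
test 5 (r=12, x=8) hits B1=F, B3=T, B4=T, B8=T, B8=F
test 6 (r=6, x=5) hits B1=F, B3=T, B4=F, B5=F, B6=T, B7=E, B8=T, B8=F
test 7 (r=12, x=1) hits B1=F, B3=F, B4=T, B8=F
union over the pool: B1=F, B3=T, B3=F, B4=T, B4=F, B5=F, B6=T, B6=F, B7=E, B8=T, B8=F
uncovered (5 of 16): B1=T, B2=T, B2=F, B5=T, B7=S
Answer: B1=T, B2=T, B2=F, B5=T, B7=S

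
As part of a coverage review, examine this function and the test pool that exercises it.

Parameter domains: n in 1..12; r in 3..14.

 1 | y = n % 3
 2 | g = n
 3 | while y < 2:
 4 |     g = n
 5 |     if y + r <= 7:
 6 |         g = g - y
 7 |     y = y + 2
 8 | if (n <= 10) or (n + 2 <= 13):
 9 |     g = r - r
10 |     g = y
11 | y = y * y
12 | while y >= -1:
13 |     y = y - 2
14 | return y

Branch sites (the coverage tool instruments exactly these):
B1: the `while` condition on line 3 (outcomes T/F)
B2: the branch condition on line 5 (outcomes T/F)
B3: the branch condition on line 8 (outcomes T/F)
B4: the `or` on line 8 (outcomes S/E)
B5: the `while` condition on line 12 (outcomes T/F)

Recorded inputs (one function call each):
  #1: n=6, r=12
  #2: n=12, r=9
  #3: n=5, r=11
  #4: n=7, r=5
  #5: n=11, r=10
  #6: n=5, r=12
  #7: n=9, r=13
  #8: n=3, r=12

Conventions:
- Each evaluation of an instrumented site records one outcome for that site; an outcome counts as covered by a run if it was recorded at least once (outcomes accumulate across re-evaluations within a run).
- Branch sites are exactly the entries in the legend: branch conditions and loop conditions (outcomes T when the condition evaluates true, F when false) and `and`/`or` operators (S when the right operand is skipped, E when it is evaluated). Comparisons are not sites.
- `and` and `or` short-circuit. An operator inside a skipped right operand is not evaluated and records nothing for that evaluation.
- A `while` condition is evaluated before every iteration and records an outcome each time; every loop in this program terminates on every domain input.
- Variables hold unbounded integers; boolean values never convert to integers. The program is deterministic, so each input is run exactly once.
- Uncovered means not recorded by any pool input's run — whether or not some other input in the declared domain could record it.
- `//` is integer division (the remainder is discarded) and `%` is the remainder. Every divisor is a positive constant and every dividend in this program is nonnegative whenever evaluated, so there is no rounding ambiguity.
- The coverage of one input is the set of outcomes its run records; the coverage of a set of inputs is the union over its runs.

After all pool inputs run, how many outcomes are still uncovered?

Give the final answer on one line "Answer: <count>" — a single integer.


run #1 (n=6, r=12) records B1=T, B1=F, B2=F, B3=T, B4=S, B5=T, B5=F
run #2 (n=12, r=9) records B1=T, B1=F, B2=F, B3=F, B4=E, B5=T, B5=F
run #3 (n=5, r=11) records B1=F, B3=T, B4=S, B5=T, B5=F
run #4 (n=7, r=5) records B1=T, B1=F, B2=T, B3=T, B4=S, B5=T, B5=F
run #5 (n=11, r=10) records B1=F, B3=T, B4=E, B5=T, B5=F
run #6 (n=5, r=12) records B1=F, B3=T, B4=S, B5=T, B5=F
run #7 (n=9, r=13) records B1=T, B1=F, B2=F, B3=T, B4=S, B5=T, B5=F
run #8 (n=3, r=12) records B1=T, B1=F, B2=F, B3=T, B4=S, B5=T, B5=F
union over the pool: B1=T, B1=F, B2=T, B2=F, B3=T, B3=F, B4=S, B4=E, B5=T, B5=F
uncovered (0 of 10): none
Answer: 0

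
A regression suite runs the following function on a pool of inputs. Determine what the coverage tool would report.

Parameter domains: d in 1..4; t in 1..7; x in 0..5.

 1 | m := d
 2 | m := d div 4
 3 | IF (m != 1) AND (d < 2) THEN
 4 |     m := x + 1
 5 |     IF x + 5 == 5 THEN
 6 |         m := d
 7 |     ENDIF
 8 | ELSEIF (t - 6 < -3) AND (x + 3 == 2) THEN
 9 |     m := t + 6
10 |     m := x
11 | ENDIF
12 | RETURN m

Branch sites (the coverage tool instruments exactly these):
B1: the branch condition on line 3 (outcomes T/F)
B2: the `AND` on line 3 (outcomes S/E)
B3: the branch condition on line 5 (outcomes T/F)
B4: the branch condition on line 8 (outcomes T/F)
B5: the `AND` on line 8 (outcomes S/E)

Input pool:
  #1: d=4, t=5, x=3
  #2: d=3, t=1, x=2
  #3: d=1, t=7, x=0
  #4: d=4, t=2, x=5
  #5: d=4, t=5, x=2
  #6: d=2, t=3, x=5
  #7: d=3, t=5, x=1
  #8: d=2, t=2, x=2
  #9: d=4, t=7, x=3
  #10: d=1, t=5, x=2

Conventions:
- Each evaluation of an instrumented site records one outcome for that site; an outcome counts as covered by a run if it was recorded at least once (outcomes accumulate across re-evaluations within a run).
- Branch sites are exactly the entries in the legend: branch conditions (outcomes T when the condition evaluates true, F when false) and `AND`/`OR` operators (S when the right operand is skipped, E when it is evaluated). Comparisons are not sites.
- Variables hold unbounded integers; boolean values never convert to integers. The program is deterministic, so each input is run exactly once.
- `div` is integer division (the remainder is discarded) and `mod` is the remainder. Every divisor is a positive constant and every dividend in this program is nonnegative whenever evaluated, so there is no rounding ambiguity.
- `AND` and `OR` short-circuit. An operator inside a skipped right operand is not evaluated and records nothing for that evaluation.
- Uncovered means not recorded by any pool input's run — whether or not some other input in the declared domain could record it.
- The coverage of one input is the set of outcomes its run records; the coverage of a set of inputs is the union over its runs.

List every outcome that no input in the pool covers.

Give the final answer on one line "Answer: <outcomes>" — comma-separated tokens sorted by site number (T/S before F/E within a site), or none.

#1 (d=4, t=5, x=3) -> covered: B1=F, B2=S, B4=F, B5=S
#2 (d=3, t=1, x=2) -> covered: B1=F, B2=E, B4=F, B5=E
#3 (d=1, t=7, x=0) -> covered: B1=T, B2=E, B3=T
#4 (d=4, t=2, x=5) -> covered: B1=F, B2=S, B4=F, B5=E
#5 (d=4, t=5, x=2) -> covered: B1=F, B2=S, B4=F, B5=S
#6 (d=2, t=3, x=5) -> covered: B1=F, B2=E, B4=F, B5=S
#7 (d=3, t=5, x=1) -> covered: B1=F, B2=E, B4=F, B5=S
#8 (d=2, t=2, x=2) -> covered: B1=F, B2=E, B4=F, B5=E
#9 (d=4, t=7, x=3) -> covered: B1=F, B2=S, B4=F, B5=S
#10 (d=1, t=5, x=2) -> covered: B1=T, B2=E, B3=F
union over the pool: B1=T, B1=F, B2=S, B2=E, B3=T, B3=F, B4=F, B5=S, B5=E
uncovered (1 of 10): B4=T

Answer: B4=T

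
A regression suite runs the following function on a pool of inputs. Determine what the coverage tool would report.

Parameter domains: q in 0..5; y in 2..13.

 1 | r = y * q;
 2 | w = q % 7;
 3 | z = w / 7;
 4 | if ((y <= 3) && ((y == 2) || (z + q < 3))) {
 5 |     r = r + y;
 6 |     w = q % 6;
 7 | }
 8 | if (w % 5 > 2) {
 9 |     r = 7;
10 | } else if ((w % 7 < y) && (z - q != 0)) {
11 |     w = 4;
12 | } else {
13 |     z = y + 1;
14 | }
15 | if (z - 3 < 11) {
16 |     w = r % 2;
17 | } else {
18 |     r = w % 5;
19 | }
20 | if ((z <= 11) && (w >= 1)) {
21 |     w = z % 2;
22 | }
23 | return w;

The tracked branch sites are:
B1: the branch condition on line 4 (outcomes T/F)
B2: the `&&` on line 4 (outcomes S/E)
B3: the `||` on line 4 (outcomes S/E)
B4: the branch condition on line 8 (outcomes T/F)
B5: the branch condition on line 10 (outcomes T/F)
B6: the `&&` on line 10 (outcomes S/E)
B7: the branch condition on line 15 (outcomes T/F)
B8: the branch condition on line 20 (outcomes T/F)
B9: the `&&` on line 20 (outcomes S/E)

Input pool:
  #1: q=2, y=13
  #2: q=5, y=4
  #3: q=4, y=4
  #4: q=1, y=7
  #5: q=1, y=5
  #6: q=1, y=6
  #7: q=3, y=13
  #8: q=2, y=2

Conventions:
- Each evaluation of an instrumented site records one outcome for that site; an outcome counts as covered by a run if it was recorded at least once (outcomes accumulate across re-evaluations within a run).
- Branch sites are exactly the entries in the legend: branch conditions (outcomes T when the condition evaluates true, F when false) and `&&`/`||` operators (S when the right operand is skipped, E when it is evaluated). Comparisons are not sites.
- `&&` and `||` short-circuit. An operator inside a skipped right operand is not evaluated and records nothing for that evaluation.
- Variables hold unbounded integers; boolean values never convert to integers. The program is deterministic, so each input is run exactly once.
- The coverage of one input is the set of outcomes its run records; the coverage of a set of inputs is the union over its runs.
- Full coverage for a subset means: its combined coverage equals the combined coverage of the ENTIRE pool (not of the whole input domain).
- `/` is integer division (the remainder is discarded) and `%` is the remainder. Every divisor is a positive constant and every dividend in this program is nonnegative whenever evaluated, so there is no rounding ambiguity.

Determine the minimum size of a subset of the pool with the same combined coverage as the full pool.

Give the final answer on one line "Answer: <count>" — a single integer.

#1 (q=2, y=13) -> B2->S, B1->F, B4->F, B6->E, B5->T, B7->T, B9->E, B8->F; covered: B1=F, B2=S, B4=F, B5=T, B6=E, B7=T, B8=F, B9=E
#2 (q=5, y=4) -> B2->S, B1->F, B4->F, B6->S, B5->F, B7->T, B9->E, B8->F; covered: B1=F, B2=S, B4=F, B5=F, B6=S, B7=T, B8=F, B9=E
#3 (q=4, y=4) -> B2->S, B1->F, B4->T, B7->T, B9->E, B8->T; covered: B1=F, B2=S, B4=T, B7=T, B8=T, B9=E
#4 (q=1, y=7) -> B2->S, B1->F, B4->F, B6->E, B5->T, B7->T, B9->E, B8->T; covered: B1=F, B2=S, B4=F, B5=T, B6=E, B7=T, B8=T, B9=E
#5 (q=1, y=5) -> B2->S, B1->F, B4->F, B6->E, B5->T, B7->T, B9->E, B8->T; covered: B1=F, B2=S, B4=F, B5=T, B6=E, B7=T, B8=T, B9=E
#6 (q=1, y=6) -> B2->S, B1->F, B4->F, B6->E, B5->T, B7->T, B9->E, B8->F; covered: B1=F, B2=S, B4=F, B5=T, B6=E, B7=T, B8=F, B9=E
#7 (q=3, y=13) -> B2->S, B1->F, B4->T, B7->T, B9->E, B8->T; covered: B1=F, B2=S, B4=T, B7=T, B8=T, B9=E
#8 (q=2, y=2) -> B2->E, B3->S, B1->T, B4->F, B6->S, B5->F, B7->T, B9->E, B8->F; covered: B1=T, B2=E, B3=S, B4=F, B5=F, B6=S, B7=T, B8=F, B9=E
union over all inputs: B1=T, B1=F, B2=S, B2=E, B3=S, B4=T, B4=F, B5=T, B5=F, B6=S, B6=E, B7=T, B8=T, B8=F, B9=E (15 outcomes)
every size-1 subset falls short of the 15 outcomes (best: 9/15)
every size-2 subset falls short of the 15 outcomes (best: 14/15)
inputs {1, 3, 8} (size 3) cover everything; no size-3 subset with a lexicographically smaller index list covers all 15

Answer: 3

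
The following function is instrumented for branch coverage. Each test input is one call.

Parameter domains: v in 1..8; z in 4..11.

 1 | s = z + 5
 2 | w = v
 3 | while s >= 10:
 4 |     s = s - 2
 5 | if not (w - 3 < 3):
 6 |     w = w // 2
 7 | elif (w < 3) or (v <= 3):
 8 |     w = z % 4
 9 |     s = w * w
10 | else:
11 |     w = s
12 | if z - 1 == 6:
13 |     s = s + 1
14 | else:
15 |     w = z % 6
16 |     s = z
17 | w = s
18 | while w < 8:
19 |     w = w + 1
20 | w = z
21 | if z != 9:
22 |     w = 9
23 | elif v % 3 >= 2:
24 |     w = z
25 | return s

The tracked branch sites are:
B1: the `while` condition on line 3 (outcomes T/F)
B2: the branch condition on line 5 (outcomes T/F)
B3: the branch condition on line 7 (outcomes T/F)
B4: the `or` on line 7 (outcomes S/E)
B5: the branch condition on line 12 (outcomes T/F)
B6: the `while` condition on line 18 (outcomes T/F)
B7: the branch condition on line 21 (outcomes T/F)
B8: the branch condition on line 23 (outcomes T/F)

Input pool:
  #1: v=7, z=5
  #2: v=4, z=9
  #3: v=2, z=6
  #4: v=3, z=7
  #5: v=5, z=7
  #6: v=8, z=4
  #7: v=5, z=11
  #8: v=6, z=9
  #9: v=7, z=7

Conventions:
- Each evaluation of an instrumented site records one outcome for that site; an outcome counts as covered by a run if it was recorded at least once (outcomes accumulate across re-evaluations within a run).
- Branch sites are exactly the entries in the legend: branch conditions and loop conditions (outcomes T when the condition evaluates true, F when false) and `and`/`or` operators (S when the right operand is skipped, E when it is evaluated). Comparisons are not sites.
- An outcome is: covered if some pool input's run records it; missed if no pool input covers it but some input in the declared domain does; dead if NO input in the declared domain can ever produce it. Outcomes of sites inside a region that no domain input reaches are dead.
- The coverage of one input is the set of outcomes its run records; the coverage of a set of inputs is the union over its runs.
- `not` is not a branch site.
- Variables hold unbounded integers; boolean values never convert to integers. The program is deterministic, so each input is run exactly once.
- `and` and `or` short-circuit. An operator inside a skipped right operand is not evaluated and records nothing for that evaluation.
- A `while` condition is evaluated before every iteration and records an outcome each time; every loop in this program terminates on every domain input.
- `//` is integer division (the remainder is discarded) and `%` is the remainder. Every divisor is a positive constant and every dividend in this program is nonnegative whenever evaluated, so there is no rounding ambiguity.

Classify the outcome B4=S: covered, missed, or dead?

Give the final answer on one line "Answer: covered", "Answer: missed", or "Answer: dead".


B4=S is recorded by pool input(s) 3 -> covered
Answer: covered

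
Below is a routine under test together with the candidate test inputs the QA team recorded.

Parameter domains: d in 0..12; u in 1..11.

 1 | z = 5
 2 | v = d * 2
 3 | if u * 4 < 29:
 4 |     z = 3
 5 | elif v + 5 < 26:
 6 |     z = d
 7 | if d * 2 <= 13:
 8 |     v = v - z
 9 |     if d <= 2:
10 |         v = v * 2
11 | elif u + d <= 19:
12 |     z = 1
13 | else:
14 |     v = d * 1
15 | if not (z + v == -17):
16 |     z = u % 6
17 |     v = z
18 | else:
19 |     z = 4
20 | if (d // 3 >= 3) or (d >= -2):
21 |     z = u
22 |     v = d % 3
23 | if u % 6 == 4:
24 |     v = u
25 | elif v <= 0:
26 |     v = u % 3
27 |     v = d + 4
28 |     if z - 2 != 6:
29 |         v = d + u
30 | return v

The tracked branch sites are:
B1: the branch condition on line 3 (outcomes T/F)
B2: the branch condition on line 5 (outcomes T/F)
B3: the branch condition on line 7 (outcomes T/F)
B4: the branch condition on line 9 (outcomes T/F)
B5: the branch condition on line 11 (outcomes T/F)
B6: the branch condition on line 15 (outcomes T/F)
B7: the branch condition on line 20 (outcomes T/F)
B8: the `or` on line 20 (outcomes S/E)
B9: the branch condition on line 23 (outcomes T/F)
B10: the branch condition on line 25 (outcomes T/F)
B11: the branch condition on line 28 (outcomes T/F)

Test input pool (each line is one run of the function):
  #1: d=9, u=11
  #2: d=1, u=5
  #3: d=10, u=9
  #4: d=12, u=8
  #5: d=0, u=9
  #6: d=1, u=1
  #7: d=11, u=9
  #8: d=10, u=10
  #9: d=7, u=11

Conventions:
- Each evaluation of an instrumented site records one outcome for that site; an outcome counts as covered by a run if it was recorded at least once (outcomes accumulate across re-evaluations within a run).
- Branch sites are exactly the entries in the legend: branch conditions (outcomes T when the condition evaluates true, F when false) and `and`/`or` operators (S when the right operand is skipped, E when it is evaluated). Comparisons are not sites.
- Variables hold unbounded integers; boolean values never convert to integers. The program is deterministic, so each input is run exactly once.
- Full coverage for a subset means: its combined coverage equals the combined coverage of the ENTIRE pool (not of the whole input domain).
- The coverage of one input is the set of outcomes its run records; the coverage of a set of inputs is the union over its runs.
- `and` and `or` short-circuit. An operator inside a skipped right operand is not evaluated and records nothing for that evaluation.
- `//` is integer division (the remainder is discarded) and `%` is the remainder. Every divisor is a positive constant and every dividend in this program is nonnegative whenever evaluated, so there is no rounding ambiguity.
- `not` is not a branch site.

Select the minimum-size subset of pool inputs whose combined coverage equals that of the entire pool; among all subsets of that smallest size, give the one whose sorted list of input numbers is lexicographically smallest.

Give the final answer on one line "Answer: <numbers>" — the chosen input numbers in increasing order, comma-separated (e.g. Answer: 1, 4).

test 1 (d=9, u=11) fires B1->F, B2->T, B3->F, B5->F, B6->T, B8->S, B7->T, B9->F, B10->T, B11->T; hits B1=F, B2=T, B3=F, B5=F, B6=T, B7=T, B8=S, B9=F, B10=T, B11=T
test 2 (d=1, u=5) fires B1->T, B3->T, B4->T, B6->T, B8->E, B7->T, B9->F, B10->F; hits B1=T, B3=T, B4=T, B6=T, B7=T, B8=E, B9=F, B10=F
test 3 (d=10, u=9) fires B1->F, B2->T, B3->F, B5->T, B6->T, B8->S, B7->T, B9->F, B10->F; hits B1=F, B2=T, B3=F, B5=T, B6=T, B7=T, B8=S, B9=F, B10=F
test 4 (d=12, u=8) fires B1->F, B2->F, B3->F, B5->F, B6->T, B8->S, B7->T, B9->F, B10->T, B11->F; hits B1=F, B2=F, B3=F, B5=F, B6=T, B7=T, B8=S, B9=F, B10=T, B11=F
test 5 (d=0, u=9) fires B1->F, B2->T, B3->T, B4->T, B6->T, B8->E, B7->T, B9->F, B10->T, B11->T; hits B1=F, B2=T, B3=T, B4=T, B6=T, B7=T, B8=E, B9=F, B10=T, B11=T
test 6 (d=1, u=1) fires B1->T, B3->T, B4->T, B6->T, B8->E, B7->T, B9->F, B10->F; hits B1=T, B3=T, B4=T, B6=T, B7=T, B8=E, B9=F, B10=F
test 7 (d=11, u=9) fires B1->F, B2->F, B3->F, B5->F, B6->T, B8->S, B7->T, B9->F, B10->F; hits B1=F, B2=F, B3=F, B5=F, B6=T, B7=T, B8=S, B9=F, B10=F
test 8 (d=10, u=10) fires B1->F, B2->T, B3->F, B5->F, B6->T, B8->S, B7->T, B9->T; hits B1=F, B2=T, B3=F, B5=F, B6=T, B7=T, B8=S, B9=T
test 9 (d=7, u=11) fires B1->F, B2->T, B3->F, B5->T, B6->T, B8->E, B7->T, B9->F, B10->F; hits B1=F, B2=T, B3=F, B5=T, B6=T, B7=T, B8=E, B9=F, B10=F
the full pool covers 19 outcomes: B1=T, B1=F, B2=T, B2=F, B3=T, B3=F, B4=T, B5=T, B5=F, B6=T, B7=T, B8=S, B8=E, B9=T, B9=F, B10=T, B10=F, B11=T, B11=F
checked all size-1 subsets: none covers 19 outcomes (max 10/19)
checked all size-2 subsets: none covers 19 outcomes (max 15/19)
checked all size-3 subsets: none covers 19 outcomes (max 17/19)
checked all size-4 subsets: none covers 19 outcomes (max 18/19)
inputs {1, 2, 3, 4, 8} (size 5) cover everything; no size-5 subset with a lexicographically smaller index list covers all 19

Answer: 1, 2, 3, 4, 8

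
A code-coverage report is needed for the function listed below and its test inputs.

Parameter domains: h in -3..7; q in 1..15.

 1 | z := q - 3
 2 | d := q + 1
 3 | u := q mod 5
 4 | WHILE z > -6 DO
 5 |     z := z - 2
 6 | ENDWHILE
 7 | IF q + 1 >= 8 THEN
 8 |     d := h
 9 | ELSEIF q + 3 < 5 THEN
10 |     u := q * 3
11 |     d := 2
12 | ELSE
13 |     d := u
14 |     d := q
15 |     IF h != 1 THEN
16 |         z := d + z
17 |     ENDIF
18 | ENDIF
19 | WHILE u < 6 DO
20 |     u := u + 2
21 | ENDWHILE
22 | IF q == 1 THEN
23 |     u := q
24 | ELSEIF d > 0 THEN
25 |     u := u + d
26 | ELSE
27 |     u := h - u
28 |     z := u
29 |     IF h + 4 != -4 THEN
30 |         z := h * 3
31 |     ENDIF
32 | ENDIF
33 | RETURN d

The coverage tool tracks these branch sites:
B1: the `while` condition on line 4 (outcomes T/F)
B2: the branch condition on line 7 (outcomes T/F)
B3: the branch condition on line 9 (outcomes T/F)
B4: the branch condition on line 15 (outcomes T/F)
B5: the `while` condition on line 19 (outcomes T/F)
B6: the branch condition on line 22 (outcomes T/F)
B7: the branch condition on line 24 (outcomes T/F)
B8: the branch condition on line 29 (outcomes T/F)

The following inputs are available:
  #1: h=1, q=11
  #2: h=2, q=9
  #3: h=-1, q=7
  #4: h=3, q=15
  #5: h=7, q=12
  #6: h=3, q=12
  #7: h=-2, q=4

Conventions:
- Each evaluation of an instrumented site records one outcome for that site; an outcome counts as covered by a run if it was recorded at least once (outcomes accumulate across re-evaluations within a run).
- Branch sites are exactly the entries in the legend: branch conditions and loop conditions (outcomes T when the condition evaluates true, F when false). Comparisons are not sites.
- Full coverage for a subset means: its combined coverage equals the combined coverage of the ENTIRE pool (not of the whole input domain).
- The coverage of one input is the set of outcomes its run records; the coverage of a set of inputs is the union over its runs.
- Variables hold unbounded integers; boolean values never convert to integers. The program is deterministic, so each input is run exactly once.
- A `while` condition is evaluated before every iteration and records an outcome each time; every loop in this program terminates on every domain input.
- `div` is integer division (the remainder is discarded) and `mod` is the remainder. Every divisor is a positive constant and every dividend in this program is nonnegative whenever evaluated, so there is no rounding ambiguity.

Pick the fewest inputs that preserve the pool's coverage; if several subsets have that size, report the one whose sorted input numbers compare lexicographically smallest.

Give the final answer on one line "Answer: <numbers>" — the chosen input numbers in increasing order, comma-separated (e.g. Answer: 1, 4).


input #1, h=1, q=11: events B1->T, B1->T, B1->T, B1->T, B1->T, B1->T, B1->T, B1->F, B2->T, B5->T, B5->T, B5->T, B5->F, B6->F, ...; outcomes B1=T, B1=F, B2=T, B5=T, B5=F, B6=F, B7=T
input #2, h=2, q=9: events B1->T, B1->T, B1->T, B1->T, B1->T, B1->T, B1->F, B2->T, B5->T, B5->F, B6->F, B7->T; outcomes B1=T, B1=F, B2=T, B5=T, B5=F, B6=F, B7=T
input #3, h=-1, q=7: events B1->T, B1->T, B1->T, B1->T, B1->T, B1->F, B2->T, B5->T, B5->T, B5->F, B6->F, B7->F, B8->T; outcomes B1=T, B1=F, B2=T, B5=T, B5=F, B6=F, B7=F, B8=T
input #4, h=3, q=15: events B1->T, B1->T, B1->T, B1->T, B1->T, B1->T, B1->T, B1->T, B1->T, B1->F, B2->T, B5->T, B5->T, B5->T, ...; outcomes B1=T, B1=F, B2=T, B5=T, B5=F, B6=F, B7=T
input #5, h=7, q=12: events B1->T, B1->T, B1->T, B1->T, B1->T, B1->T, B1->T, B1->T, B1->F, B2->T, B5->T, B5->T, B5->F, B6->F, ...; outcomes B1=T, B1=F, B2=T, B5=T, B5=F, B6=F, B7=T
input #6, h=3, q=12: events B1->T, B1->T, B1->T, B1->T, B1->T, B1->T, B1->T, B1->T, B1->F, B2->T, B5->T, B5->T, B5->F, B6->F, ...; outcomes B1=T, B1=F, B2=T, B5=T, B5=F, B6=F, B7=T
input #7, h=-2, q=4: events B1->T, B1->T, B1->T, B1->T, B1->F, B2->F, B3->F, B4->T, B5->T, B5->F, B6->F, B7->T; outcomes B1=T, B1=F, B2=F, B3=F, B4=T, B5=T, B5=F, B6=F, B7=T
the full pool covers 12 outcomes: B1=T, B1=F, B2=T, B2=F, B3=F, B4=T, B5=T, B5=F, B6=F, B7=T, B7=F, B8=T
size 1 is not enough: best union over all size-1 subsets is 9/12
size 2: inputs {3, 7} cover all 12 outcomes, and no lexicographically smaller subset of this size does
Answer: 3, 7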